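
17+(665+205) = 887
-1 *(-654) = 654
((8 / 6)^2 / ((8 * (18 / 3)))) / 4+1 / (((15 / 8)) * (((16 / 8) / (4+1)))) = 145 / 108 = 1.34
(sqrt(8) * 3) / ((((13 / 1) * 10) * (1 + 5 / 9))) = 0.04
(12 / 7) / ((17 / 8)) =96 / 119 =0.81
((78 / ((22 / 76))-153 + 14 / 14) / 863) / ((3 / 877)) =1133084 / 28479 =39.79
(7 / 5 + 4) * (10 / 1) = 54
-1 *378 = -378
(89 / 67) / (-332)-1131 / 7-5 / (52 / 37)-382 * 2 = -940377491 / 1012102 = -929.13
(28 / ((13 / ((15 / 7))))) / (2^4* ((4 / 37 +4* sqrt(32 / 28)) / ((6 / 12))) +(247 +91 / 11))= 562520805 / 22713673606 - 39755760* sqrt(14) / 11356836803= 0.01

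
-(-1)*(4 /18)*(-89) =-178 /9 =-19.78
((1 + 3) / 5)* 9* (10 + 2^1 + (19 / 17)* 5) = 10764 / 85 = 126.64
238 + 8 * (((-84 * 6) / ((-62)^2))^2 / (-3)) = 219755662 / 923521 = 237.95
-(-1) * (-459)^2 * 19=4002939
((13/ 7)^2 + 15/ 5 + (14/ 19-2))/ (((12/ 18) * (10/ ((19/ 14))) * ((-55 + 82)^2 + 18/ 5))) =1207/ 837606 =0.00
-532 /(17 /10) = -312.94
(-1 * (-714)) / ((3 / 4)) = 952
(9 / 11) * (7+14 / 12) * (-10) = -735 / 11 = -66.82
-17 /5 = -3.40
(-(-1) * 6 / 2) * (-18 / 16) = -3.38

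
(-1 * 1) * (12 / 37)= -12 / 37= -0.32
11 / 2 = 5.50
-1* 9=-9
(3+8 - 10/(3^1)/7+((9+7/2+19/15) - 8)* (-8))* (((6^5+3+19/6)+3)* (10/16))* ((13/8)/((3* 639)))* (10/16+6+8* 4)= -33408514633/5889024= -5673.01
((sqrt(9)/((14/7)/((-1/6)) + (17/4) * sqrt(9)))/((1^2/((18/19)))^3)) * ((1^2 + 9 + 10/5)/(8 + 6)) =139968/48013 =2.92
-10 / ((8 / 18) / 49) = -2205 / 2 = -1102.50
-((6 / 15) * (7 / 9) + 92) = -4154 / 45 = -92.31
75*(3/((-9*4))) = -25/4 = -6.25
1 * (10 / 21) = 10 / 21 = 0.48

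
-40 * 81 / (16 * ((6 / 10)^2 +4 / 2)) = -10125 / 118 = -85.81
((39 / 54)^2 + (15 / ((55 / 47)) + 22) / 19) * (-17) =-2710021 / 67716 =-40.02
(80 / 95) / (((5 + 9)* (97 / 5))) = 40 / 12901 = 0.00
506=506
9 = 9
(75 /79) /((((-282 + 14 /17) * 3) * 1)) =-0.00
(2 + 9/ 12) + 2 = 19/ 4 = 4.75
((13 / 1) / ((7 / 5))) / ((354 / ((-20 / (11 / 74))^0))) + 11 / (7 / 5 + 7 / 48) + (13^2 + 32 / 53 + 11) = 24657421 / 131334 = 187.75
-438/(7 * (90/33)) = -803/35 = -22.94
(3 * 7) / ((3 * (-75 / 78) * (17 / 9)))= -1638 / 425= -3.85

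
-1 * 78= -78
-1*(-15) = 15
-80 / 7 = -11.43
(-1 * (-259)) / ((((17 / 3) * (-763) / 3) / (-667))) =222111 / 1853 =119.87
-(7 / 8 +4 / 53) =-403 / 424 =-0.95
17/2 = 8.50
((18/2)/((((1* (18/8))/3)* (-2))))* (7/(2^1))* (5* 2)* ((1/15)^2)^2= -0.00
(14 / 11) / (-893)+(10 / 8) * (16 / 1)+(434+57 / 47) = 4471541 / 9823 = 455.21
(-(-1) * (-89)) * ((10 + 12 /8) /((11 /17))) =-34799 /22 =-1581.77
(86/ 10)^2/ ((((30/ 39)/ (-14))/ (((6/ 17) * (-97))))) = 97926738/ 2125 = 46083.17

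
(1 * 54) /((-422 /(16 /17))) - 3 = -11193 /3587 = -3.12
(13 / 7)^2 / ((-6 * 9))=-169 / 2646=-0.06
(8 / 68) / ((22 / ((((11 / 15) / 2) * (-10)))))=-1 / 51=-0.02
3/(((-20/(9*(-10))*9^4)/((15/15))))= 1/486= 0.00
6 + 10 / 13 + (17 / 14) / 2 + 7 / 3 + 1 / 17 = 181343 / 18564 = 9.77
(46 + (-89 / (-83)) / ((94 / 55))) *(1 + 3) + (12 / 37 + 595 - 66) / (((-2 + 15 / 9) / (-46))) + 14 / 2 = 10571280327 / 144337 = 73240.27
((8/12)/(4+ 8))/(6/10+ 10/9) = 5/154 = 0.03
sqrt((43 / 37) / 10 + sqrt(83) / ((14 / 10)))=sqrt(779590 + 4791500* sqrt(83)) / 2590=2.57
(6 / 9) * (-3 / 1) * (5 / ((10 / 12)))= -12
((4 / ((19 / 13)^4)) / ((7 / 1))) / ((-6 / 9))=-0.19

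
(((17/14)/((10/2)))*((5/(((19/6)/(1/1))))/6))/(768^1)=17/204288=0.00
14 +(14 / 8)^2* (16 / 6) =133 / 6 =22.17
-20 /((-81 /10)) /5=40 /81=0.49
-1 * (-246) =246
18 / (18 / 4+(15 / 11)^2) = 484 / 171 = 2.83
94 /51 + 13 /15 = 2.71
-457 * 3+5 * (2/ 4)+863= -1011/ 2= -505.50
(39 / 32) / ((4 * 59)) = 39 / 7552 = 0.01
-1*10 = -10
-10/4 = -5/2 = -2.50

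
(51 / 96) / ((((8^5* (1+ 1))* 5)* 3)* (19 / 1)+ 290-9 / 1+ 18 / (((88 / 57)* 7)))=1309 / 46022697128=0.00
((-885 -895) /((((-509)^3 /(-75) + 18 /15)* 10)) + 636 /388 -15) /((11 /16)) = -2734525125984 /140707764373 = -19.43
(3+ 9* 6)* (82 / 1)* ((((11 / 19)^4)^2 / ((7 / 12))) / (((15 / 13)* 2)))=1371039402876 / 31285510865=43.82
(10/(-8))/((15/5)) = -0.42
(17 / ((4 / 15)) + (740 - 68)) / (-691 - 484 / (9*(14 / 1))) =-185409 / 175100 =-1.06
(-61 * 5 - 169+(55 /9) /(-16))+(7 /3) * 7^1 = -65959 /144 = -458.05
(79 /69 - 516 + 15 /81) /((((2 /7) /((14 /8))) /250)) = -978805625 /1242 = -788088.26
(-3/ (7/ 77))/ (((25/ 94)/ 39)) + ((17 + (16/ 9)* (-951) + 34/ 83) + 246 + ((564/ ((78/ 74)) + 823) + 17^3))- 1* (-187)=15513314/ 80925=191.70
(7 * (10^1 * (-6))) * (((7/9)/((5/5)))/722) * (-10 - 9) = 490/57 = 8.60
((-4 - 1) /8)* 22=-55 /4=-13.75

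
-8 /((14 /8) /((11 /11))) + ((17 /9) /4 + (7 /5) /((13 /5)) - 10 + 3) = -34597 /3276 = -10.56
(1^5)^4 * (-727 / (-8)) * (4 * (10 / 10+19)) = 7270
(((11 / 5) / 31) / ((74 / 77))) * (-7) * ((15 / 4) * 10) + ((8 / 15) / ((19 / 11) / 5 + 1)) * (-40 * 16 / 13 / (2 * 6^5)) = -842891555 / 43480476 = -19.39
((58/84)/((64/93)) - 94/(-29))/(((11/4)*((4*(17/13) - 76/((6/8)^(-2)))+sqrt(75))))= -2797412085/64374728264 - 93199275*sqrt(3)/16093682066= -0.05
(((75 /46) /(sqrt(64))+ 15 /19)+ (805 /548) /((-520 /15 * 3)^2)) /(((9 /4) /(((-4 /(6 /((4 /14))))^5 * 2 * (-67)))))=5516754582880 /371901296051649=0.01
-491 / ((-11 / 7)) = 3437 / 11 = 312.45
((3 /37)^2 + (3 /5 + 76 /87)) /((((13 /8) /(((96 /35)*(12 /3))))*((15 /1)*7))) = 902598656 /9483576375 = 0.10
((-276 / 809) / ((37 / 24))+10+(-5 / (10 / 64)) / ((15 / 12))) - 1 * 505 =-520.82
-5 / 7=-0.71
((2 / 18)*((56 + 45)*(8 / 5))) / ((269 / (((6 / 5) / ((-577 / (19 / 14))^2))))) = 145844 / 329125286175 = 0.00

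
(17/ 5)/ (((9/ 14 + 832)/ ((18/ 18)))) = 0.00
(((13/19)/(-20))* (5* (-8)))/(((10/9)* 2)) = 0.62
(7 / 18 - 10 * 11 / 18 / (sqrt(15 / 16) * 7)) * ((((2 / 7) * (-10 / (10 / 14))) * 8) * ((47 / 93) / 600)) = -658 / 62775 + 8272 * sqrt(15) / 1318275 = 0.01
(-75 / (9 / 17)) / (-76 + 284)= -425 / 624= -0.68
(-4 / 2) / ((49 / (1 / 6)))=-1 / 147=-0.01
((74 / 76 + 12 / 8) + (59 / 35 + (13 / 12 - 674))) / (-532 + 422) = 485153 / 79800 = 6.08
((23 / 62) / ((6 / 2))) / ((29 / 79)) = 1817 / 5394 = 0.34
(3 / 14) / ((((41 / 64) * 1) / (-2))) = -192 / 287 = -0.67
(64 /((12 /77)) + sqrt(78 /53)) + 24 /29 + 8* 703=sqrt(4134) /53 + 525088 /87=6036.71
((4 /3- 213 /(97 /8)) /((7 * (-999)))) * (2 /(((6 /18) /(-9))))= -9448 /75369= -0.13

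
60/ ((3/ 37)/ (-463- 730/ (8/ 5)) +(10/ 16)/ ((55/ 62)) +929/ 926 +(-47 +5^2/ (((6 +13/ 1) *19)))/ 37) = 60032644338480/ 439537409447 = 136.58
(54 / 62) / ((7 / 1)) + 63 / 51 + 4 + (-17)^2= 294.36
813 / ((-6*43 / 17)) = -4607 / 86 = -53.57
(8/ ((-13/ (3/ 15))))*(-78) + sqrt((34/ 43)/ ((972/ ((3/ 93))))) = sqrt(135966)/ 71982 + 48/ 5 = 9.61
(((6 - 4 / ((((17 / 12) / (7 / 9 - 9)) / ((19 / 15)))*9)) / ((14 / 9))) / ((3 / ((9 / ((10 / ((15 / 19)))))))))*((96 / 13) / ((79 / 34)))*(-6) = -18376128 / 682955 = -26.91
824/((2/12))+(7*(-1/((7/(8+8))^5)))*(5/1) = 6627664/2401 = 2760.38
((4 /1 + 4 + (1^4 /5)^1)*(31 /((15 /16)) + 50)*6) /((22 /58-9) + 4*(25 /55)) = -2328062 /3875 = -600.79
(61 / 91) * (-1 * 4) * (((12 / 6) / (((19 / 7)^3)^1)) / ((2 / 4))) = -47824 / 89167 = -0.54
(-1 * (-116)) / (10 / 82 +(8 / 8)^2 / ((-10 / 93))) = -47560 / 3763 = -12.64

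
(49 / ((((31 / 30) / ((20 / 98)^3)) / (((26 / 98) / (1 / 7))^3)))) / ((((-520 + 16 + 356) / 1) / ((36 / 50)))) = -11863800 / 944603821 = -0.01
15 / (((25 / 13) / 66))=2574 / 5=514.80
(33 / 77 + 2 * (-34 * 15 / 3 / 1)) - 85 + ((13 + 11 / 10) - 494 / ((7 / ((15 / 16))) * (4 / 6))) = -40777 / 80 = -509.71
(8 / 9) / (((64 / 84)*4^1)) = 7 / 24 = 0.29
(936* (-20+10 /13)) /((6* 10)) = -300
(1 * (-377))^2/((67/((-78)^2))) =12906161.73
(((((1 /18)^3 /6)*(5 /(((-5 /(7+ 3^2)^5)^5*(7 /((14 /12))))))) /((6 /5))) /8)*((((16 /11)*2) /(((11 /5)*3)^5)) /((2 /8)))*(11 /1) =-7922816251426433759354395033600 /770301940419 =-10285338561028259778.61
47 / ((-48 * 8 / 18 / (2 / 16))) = -0.28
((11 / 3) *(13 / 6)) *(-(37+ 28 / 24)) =-32747 / 108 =-303.21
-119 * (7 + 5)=-1428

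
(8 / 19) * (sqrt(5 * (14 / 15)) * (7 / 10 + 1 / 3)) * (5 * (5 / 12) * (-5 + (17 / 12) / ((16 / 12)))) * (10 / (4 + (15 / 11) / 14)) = -18.82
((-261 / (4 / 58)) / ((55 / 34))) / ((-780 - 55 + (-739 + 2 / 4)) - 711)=85782 / 83765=1.02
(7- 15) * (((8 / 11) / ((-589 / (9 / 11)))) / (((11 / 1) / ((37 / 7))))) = 21312 / 5487713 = 0.00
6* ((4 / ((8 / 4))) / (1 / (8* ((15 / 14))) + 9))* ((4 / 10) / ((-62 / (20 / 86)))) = -1440 / 729151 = -0.00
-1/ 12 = -0.08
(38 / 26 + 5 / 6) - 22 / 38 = 2543 / 1482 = 1.72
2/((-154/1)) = -1/77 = -0.01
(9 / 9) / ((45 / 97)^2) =9409 / 2025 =4.65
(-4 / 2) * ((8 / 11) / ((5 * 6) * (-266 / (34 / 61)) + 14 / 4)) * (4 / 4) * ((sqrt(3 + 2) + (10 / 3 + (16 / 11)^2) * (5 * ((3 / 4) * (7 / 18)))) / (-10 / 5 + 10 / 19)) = -3194470 / 5829712119 - 2584 * sqrt(5) / 37472897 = -0.00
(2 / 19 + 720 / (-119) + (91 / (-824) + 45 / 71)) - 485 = -64871790049 / 132277544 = -490.42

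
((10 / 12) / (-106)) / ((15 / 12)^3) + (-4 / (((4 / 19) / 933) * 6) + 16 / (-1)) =-23615507 / 7950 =-2970.50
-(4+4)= -8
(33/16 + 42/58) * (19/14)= 24567/6496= 3.78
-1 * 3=-3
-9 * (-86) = 774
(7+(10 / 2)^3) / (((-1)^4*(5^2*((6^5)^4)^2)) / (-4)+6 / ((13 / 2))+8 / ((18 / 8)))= -3861 / 2443745095382370134276789030092669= -0.00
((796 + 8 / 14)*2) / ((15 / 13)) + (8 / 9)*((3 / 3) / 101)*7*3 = 4881512 / 3535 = 1380.91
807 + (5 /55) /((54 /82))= 239720 /297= 807.14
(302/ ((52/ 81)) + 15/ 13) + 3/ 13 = 12267/ 26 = 471.81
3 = 3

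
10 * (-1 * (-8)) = 80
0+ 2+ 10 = 12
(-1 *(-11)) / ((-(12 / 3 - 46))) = 11 / 42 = 0.26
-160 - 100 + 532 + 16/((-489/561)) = 41344/163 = 253.64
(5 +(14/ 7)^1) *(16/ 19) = 112/ 19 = 5.89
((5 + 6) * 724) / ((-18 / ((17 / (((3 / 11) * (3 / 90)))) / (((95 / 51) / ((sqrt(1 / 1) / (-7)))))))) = 63452.52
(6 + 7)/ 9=13/ 9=1.44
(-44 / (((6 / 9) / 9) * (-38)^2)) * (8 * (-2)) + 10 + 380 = 143166 / 361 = 396.58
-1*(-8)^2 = -64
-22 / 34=-11 / 17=-0.65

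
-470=-470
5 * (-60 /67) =-300 /67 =-4.48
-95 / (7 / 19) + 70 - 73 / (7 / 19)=-386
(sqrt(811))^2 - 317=494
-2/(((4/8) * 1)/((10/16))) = -2.50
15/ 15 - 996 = -995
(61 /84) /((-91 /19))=-1159 /7644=-0.15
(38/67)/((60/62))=589/1005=0.59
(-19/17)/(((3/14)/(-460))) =2399.22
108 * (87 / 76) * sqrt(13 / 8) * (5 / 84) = 3915 * sqrt(26) / 2128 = 9.38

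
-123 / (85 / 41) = -5043 / 85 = -59.33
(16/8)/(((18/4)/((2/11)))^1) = 8/99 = 0.08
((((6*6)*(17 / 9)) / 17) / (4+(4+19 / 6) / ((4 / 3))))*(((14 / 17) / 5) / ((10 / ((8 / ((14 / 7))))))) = 896 / 31875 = 0.03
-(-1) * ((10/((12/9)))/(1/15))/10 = 45/4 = 11.25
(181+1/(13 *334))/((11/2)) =785903/23881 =32.91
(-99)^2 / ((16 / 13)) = 127413 / 16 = 7963.31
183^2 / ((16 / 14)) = 29302.88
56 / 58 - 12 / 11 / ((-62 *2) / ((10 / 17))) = 0.97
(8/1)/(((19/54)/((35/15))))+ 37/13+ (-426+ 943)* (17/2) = 2198497/494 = 4450.40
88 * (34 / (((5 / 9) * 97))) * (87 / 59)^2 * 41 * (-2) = -16713078624 / 1688285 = -9899.44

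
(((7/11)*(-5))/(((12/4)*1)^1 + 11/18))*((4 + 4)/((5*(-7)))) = 144/715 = 0.20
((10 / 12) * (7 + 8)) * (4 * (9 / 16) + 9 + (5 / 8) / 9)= 20375 / 144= 141.49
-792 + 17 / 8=-6319 / 8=-789.88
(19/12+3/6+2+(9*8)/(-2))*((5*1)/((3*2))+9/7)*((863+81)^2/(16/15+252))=-4746273880/19929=-238159.16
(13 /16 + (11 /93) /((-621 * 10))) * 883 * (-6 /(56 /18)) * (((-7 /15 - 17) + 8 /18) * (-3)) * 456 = -24120749754487 /748650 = -32218993.86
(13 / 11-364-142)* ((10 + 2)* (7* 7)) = -3265164 / 11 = -296833.09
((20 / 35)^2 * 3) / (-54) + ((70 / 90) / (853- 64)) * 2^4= -824 / 347949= -0.00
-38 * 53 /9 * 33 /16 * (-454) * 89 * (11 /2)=2461674941 /24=102569789.21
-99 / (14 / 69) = -6831 / 14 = -487.93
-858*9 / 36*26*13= -72501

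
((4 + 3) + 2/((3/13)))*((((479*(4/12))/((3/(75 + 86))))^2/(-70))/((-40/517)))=20644916938877/97200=212396264.80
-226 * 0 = 0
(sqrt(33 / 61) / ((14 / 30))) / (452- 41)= 5 * sqrt(2013) / 58499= 0.00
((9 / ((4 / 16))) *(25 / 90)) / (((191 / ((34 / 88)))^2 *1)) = 1445 / 35313608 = 0.00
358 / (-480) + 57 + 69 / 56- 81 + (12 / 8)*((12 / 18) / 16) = -19699 / 840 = -23.45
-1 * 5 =-5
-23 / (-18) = 23 / 18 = 1.28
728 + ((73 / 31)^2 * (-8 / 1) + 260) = 906836 / 961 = 943.64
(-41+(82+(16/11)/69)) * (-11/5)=-6227/69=-90.25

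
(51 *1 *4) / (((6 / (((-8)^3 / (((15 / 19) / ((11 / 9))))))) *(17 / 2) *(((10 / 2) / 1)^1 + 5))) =-214016 / 675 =-317.06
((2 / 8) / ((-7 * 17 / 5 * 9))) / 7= -5 / 29988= -0.00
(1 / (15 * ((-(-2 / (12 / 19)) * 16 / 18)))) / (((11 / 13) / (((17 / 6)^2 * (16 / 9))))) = 3757 / 9405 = 0.40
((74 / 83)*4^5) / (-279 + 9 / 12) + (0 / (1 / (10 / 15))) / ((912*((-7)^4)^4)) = -303104 / 92379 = -3.28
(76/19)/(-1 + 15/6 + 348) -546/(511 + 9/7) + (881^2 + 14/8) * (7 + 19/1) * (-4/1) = -101168102923727/1253307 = -80720927.05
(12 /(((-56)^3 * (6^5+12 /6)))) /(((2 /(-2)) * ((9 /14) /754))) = 377 /36587712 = 0.00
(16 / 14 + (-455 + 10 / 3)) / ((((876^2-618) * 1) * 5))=-9461 / 80509590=-0.00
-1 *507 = -507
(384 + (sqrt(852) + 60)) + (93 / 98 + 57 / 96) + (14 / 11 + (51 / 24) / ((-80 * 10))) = 476.00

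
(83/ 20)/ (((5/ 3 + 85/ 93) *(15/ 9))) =7719/ 8000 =0.96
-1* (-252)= 252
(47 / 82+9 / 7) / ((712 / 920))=122705 / 51086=2.40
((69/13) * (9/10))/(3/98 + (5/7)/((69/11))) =2099601/63505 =33.06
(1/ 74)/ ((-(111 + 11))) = -0.00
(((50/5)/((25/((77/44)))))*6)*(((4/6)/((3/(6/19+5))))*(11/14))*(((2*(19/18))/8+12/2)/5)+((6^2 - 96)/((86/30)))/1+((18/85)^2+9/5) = -3621475933/255002040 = -14.20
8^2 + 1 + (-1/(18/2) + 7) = 647/9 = 71.89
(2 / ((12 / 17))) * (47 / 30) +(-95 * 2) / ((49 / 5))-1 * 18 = -290609 / 8820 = -32.95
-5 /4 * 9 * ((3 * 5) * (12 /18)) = -225 /2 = -112.50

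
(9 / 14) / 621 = 1 / 966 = 0.00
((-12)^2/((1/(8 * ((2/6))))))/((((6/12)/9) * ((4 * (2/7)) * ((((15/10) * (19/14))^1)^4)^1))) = 137682944/390963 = 352.16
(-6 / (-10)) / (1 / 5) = 3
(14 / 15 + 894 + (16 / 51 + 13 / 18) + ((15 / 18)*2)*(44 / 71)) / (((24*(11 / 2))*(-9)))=-97441343 / 129052440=-0.76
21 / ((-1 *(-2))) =21 / 2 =10.50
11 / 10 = 1.10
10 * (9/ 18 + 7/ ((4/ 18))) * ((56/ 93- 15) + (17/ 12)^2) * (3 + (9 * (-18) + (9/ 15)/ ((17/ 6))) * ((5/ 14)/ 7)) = 1614033340/ 77469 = 20834.57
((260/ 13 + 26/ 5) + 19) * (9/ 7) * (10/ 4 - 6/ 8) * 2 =1989/ 10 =198.90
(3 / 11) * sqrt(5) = 3 * sqrt(5) / 11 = 0.61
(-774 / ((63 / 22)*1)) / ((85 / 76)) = -241.67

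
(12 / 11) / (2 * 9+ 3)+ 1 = 81 / 77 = 1.05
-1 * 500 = -500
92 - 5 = 87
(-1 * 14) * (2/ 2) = -14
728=728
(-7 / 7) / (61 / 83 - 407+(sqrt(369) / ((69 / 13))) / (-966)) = 0.00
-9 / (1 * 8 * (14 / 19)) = -171 / 112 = -1.53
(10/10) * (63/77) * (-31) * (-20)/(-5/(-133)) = 148428/11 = 13493.45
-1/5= -0.20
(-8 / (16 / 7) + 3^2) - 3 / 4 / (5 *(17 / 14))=457 / 85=5.38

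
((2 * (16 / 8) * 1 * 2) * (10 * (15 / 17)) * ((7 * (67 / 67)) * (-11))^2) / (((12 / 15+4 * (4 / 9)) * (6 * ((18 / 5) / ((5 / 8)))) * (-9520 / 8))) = -529375 / 134096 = -3.95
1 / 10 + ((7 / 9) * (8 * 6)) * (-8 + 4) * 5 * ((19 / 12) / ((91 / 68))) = -1033483 / 1170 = -883.32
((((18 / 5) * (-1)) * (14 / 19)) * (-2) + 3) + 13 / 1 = 2024 / 95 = 21.31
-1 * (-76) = 76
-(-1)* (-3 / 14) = -3 / 14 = -0.21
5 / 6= 0.83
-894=-894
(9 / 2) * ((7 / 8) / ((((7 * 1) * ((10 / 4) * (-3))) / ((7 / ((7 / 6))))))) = -0.45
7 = 7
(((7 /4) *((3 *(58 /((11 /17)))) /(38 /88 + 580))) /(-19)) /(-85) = 406 /808735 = 0.00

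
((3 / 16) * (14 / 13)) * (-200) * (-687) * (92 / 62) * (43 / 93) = 237805050 / 12493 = 19035.06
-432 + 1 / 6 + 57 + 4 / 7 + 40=-14039 / 42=-334.26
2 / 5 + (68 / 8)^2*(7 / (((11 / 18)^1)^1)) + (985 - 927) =97459 / 110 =885.99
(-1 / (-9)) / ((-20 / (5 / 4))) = -1 / 144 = -0.01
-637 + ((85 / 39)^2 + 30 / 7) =-6685934 / 10647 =-627.96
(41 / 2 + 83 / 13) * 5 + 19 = 3989 / 26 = 153.42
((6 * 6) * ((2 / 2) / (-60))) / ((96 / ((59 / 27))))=-59 / 4320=-0.01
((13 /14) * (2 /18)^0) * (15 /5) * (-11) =-429 /14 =-30.64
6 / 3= 2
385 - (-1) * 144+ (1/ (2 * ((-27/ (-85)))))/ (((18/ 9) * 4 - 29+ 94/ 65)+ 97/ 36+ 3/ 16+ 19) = 34626517/ 65373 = 529.68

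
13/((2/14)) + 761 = 852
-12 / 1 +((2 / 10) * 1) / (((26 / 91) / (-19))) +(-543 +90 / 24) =-11291 / 20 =-564.55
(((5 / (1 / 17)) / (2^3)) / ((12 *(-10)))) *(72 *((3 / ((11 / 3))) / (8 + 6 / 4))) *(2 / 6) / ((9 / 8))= -34 / 209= -0.16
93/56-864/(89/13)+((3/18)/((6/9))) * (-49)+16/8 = -671801/4984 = -134.79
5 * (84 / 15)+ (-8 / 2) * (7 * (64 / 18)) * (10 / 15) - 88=-3412 / 27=-126.37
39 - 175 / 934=36251 / 934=38.81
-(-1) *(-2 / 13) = -2 / 13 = -0.15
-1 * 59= -59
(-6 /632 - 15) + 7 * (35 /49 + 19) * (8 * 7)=7712.99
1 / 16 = 0.06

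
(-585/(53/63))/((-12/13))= 753.33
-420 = -420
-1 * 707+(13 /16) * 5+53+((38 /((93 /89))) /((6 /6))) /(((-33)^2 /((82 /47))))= -49495000397 /76160304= -649.88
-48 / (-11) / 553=48 / 6083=0.01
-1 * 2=-2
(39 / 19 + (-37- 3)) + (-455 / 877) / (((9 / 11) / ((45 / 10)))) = -1359729 / 33326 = -40.80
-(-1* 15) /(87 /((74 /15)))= 74 /87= 0.85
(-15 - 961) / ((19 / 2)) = -1952 / 19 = -102.74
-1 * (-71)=71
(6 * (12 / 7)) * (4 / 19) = 2.17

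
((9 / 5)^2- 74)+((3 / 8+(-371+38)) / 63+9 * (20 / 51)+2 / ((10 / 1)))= -5162959 / 71400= -72.31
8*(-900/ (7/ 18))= -129600/ 7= -18514.29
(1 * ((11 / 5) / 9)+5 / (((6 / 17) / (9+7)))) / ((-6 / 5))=-10211 / 54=-189.09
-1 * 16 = -16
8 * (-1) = -8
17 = 17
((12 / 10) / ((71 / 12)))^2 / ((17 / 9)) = 46656 / 2142425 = 0.02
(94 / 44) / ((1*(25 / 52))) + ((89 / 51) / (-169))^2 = 90781089017 / 20428969275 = 4.44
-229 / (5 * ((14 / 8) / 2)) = -1832 / 35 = -52.34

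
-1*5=-5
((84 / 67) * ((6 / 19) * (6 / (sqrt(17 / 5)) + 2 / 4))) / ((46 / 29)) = 3654 / 29279 + 43848 * sqrt(85) / 497743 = 0.94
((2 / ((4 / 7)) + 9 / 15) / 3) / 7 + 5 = 1091 / 210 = 5.20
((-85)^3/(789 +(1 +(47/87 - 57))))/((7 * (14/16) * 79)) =-12571500/7265867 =-1.73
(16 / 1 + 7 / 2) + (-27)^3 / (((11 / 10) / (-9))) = 3543369 / 22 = 161062.23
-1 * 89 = -89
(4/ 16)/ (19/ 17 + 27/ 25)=0.11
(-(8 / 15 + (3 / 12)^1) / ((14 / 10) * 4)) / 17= -47 / 5712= -0.01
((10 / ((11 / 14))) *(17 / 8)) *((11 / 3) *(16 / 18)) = 2380 / 27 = 88.15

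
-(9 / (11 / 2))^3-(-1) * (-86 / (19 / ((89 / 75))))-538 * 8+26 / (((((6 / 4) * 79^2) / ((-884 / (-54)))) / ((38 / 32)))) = -2757342345093761 / 639206028450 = -4313.70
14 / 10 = 7 / 5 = 1.40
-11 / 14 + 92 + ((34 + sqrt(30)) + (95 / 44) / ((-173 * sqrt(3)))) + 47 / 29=-95 * sqrt(3) / 22836 + sqrt(30) + 51495 / 406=132.30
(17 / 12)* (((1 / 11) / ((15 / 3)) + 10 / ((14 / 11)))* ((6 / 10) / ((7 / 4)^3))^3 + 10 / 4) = 165801118952519 / 46608416085000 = 3.56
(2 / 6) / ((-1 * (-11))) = 1 / 33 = 0.03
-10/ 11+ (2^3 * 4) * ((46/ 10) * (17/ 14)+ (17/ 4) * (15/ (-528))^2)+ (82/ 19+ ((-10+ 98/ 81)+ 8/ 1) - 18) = 34093998353/ 208565280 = 163.47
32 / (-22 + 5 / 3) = -1.57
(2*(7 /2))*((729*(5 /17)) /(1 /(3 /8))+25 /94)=3609515 /6392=564.69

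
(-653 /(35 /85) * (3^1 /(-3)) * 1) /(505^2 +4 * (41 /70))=55505 /8925957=0.01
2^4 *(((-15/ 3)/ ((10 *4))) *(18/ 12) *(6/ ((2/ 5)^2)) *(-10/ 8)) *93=104625/ 8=13078.12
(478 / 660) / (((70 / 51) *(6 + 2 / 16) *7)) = 0.01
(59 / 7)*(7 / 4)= 59 / 4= 14.75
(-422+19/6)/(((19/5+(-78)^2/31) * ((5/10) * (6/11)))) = -7.68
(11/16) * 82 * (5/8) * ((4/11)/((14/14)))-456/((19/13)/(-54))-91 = 268317/16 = 16769.81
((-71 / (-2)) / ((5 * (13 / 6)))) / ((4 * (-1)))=-213 / 260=-0.82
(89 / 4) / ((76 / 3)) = 267 / 304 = 0.88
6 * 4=24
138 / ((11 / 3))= 414 / 11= 37.64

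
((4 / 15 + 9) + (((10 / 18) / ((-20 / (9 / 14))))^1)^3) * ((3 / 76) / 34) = 24410609 / 2268958720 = 0.01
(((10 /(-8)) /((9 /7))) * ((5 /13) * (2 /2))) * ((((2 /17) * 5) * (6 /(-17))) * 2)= 1750 /11271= 0.16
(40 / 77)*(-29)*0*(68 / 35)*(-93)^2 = 0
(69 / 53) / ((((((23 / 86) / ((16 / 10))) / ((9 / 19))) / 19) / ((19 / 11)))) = 121.08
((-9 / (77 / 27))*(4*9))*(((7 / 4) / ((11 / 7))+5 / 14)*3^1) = -2972133 / 5929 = -501.29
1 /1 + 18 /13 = 31 /13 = 2.38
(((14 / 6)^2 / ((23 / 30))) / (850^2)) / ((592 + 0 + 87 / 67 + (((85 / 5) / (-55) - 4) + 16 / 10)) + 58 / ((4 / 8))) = 0.00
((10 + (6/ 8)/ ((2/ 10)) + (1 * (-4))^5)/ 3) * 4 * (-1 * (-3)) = -4041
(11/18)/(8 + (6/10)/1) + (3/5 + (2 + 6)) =33557/3870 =8.67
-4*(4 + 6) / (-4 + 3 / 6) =80 / 7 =11.43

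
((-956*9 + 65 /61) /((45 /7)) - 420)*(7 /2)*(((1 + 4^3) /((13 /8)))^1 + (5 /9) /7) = -2437308265 /9882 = -246641.19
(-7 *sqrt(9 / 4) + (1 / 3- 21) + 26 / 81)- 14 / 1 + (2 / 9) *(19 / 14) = -50513 / 1134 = -44.54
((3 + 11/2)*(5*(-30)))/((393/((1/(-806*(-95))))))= -85/2006134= -0.00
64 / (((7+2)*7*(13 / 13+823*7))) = 32 / 181503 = 0.00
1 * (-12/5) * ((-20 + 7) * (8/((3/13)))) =5408/5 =1081.60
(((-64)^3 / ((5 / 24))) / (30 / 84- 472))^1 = 29360128 / 11005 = 2667.89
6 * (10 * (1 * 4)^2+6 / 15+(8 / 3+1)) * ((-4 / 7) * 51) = -1004088 / 35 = -28688.23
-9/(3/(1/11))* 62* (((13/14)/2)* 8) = -4836/77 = -62.81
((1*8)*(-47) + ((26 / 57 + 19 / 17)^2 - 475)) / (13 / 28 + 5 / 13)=-999.55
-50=-50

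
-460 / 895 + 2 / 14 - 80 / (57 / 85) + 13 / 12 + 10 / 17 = -573071353 / 4856628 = -118.00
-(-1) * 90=90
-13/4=-3.25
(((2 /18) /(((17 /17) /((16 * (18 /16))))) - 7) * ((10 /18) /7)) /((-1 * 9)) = 25 /567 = 0.04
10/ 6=5/ 3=1.67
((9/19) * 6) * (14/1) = 756/19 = 39.79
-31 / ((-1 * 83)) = 0.37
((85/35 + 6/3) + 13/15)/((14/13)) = 3614/735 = 4.92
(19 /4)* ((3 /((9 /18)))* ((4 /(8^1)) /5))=57 /20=2.85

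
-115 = -115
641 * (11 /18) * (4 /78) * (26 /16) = 7051 /216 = 32.64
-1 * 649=-649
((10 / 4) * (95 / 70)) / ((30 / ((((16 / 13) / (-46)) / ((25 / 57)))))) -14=-732911 / 52325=-14.01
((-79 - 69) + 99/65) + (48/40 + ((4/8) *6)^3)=-7688/65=-118.28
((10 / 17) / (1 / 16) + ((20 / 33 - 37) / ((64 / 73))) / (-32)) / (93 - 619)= -0.02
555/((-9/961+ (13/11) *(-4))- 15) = -28.12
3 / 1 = 3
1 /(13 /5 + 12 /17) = 85 /281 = 0.30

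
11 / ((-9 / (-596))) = 6556 / 9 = 728.44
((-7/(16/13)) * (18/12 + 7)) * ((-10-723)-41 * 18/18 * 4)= 1387659/32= 43364.34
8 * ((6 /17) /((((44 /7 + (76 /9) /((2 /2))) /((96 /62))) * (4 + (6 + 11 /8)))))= 5184 /198679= 0.03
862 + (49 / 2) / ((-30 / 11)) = 51181 / 60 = 853.02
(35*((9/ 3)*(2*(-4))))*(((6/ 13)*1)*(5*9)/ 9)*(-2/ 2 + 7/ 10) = 581.54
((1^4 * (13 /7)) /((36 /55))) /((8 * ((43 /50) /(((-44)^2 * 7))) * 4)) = 2162875 /1548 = 1397.21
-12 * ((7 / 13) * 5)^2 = -14700 / 169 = -86.98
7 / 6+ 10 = 67 / 6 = 11.17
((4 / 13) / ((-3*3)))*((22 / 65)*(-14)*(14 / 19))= 17248 / 144495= 0.12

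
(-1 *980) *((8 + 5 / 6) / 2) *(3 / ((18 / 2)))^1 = -12985 / 9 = -1442.78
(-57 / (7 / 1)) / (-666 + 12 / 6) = 57 / 4648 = 0.01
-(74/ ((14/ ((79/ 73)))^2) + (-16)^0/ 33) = -8142503/ 17233986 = -0.47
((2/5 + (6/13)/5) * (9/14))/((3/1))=48/455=0.11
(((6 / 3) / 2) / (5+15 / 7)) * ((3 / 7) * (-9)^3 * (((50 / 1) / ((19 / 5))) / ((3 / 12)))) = -43740 / 19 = -2302.11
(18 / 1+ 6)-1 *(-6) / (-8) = 93 / 4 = 23.25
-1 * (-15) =15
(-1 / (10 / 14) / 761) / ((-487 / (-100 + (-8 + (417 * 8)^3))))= 259881978636 / 1853035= 140246.66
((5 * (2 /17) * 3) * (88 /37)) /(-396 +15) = -880 /79883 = -0.01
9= 9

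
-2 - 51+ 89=36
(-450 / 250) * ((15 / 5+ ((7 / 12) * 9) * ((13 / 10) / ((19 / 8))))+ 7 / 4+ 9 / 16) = -111987 / 7600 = -14.74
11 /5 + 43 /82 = 1117 /410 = 2.72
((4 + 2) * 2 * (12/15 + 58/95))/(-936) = -67/3705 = -0.02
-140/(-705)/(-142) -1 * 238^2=-567063098/10011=-56644.00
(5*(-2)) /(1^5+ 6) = -10 /7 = -1.43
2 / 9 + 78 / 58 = 409 / 261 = 1.57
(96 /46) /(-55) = -0.04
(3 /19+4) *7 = 553 /19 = 29.11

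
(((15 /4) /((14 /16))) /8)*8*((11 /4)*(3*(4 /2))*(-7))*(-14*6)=41580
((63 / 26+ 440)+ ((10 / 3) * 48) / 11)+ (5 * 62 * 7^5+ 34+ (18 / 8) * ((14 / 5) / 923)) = 264519204414 / 50765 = 5210660.98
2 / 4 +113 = 227 / 2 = 113.50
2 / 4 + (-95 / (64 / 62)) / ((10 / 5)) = -2913 / 64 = -45.52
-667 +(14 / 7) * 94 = -479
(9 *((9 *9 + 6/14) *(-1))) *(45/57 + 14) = -10838.57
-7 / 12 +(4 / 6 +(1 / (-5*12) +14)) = 211 / 15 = 14.07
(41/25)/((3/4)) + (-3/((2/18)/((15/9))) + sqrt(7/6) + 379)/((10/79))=79 *sqrt(42)/60 + 198059/75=2649.32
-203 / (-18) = 203 / 18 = 11.28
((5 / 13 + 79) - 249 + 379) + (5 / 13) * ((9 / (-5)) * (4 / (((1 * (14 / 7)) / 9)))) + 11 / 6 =15503 / 78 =198.76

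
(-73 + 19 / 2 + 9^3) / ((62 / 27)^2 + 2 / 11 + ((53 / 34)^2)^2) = 7131550164552 / 121727776451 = 58.59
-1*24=-24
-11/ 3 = -3.67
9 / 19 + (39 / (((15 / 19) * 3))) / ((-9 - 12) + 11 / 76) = -142693 / 451725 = -0.32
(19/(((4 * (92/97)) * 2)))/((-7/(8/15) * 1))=-1843/9660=-0.19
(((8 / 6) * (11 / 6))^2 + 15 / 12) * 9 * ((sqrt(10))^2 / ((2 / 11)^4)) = 171372905 / 288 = 595044.81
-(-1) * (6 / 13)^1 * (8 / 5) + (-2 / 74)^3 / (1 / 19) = 2430109 / 3292445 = 0.74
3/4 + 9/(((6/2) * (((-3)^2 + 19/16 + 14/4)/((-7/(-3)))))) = 1105/876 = 1.26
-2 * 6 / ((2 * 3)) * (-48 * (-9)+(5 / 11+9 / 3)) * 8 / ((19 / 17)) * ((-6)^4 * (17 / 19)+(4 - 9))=-28581278560 / 3971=-7197501.53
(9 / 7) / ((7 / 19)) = 171 / 49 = 3.49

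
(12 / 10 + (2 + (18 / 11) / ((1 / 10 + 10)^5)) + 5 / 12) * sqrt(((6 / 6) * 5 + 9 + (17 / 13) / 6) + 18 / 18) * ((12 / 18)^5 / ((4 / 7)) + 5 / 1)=31886489445672377 * sqrt(92586) / 131477573631329640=73.80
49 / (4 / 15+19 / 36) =8820 / 143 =61.68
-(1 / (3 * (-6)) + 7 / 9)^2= -0.52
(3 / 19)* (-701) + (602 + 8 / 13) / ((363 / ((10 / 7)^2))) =-471394193 / 4393389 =-107.30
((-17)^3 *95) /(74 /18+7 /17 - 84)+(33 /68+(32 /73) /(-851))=793917519955 /135179648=5873.06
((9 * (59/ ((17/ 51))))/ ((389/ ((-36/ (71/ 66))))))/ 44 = -3.11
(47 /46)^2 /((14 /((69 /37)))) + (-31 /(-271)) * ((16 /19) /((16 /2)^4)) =1092102203 /7852183808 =0.14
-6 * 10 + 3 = -57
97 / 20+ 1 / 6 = 301 / 60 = 5.02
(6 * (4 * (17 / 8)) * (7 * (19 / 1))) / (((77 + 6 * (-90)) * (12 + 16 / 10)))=-1995 / 1852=-1.08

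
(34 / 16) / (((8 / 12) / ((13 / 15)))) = 221 / 80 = 2.76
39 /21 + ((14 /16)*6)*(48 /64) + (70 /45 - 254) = -248623 /1008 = -246.65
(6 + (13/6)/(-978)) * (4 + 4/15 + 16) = 534964/4401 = 121.56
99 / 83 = 1.19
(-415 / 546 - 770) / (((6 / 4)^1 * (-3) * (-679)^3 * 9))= -420835 / 6922404750807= -0.00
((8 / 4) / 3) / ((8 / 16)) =4 / 3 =1.33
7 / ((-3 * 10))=-7 / 30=-0.23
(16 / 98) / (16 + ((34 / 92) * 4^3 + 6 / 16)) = 1472 / 360885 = 0.00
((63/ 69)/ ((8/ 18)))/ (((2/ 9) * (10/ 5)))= 1701/ 368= 4.62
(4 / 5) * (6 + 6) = 9.60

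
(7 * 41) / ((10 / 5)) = 287 / 2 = 143.50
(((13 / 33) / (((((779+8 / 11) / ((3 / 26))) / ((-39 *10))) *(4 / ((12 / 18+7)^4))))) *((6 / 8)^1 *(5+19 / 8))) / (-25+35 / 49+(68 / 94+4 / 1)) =5.55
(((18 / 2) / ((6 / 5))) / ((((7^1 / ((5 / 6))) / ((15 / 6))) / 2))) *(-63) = -1125 / 4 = -281.25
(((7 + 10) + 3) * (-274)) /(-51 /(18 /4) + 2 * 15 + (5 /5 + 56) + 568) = -16440 /1931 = -8.51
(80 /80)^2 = 1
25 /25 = 1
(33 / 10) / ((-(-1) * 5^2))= 33 / 250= 0.13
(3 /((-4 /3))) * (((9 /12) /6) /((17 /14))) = -63 /272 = -0.23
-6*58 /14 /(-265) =174 /1855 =0.09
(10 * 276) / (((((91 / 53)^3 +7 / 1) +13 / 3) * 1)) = 1232701560 / 7322531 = 168.34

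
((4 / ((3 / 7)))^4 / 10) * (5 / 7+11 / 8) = 71344 / 45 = 1585.42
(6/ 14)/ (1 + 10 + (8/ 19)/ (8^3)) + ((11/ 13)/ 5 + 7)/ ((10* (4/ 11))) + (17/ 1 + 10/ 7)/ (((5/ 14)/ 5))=260.01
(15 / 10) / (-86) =-3 / 172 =-0.02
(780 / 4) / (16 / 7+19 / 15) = 20475 / 373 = 54.89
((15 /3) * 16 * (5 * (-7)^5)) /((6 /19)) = -63866600 /3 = -21288866.67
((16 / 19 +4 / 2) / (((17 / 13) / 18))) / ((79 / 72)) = 909792 / 25517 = 35.65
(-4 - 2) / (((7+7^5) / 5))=-15 / 8407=-0.00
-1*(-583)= 583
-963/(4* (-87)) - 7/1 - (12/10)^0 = -607/116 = -5.23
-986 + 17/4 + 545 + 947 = 2041/4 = 510.25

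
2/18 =0.11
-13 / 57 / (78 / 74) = -37 / 171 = -0.22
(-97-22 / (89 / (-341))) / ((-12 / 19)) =7163 / 356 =20.12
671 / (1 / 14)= 9394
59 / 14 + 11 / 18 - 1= 241 / 63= 3.83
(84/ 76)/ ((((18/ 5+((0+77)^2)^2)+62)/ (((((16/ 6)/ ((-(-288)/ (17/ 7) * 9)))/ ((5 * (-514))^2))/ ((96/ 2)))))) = 1/ 4035718679390357760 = 0.00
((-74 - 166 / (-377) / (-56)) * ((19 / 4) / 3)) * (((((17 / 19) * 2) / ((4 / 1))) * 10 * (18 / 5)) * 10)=-199212885 / 10556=-18872.01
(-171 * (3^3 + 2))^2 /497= 24591681 /497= 49480.24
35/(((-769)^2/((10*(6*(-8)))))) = -16800/591361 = -0.03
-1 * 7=-7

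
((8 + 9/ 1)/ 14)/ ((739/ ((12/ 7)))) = 102/ 36211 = 0.00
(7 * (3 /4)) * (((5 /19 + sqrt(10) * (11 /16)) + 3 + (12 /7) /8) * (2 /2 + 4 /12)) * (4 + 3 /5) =1771 * sqrt(10) /80 + 4255 /38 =181.98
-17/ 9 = -1.89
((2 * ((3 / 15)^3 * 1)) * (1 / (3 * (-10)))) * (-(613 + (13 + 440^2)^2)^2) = 1405199774807335561924 / 1875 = 749439879897245633.03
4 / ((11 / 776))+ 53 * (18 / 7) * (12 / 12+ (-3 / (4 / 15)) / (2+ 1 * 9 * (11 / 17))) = 4557097 / 20482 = 222.49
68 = 68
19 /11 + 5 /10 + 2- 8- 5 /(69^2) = -395273 /104742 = -3.77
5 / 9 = 0.56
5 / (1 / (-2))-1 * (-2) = -8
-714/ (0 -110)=357/ 55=6.49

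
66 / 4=33 / 2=16.50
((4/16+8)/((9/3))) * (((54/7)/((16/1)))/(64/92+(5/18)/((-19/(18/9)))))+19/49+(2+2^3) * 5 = 215256675/4109728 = 52.38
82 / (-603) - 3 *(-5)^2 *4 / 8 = -45389 / 1206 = -37.64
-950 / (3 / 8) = -7600 / 3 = -2533.33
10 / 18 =5 / 9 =0.56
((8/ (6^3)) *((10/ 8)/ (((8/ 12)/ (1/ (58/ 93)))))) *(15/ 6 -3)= -155/ 2784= -0.06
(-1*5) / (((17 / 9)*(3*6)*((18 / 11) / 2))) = -55 / 306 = -0.18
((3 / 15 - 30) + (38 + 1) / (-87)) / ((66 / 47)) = -34357 / 1595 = -21.54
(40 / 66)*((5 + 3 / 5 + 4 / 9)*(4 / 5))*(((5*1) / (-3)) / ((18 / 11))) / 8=-272 / 729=-0.37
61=61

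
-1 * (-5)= 5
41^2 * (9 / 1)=15129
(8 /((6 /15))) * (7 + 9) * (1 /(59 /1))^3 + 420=86259500 /205379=420.00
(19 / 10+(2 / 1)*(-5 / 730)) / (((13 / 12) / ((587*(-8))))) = -38798352 / 4745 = -8176.68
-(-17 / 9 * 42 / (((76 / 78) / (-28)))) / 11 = -43316 / 209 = -207.25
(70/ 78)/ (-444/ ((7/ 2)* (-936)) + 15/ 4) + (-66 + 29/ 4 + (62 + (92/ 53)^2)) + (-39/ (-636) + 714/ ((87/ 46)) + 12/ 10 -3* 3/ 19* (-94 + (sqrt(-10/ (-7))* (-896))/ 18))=64* sqrt(70)/ 19 + 28225509441379/ 65671414370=457.98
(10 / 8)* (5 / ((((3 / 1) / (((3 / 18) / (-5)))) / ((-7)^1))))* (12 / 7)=5 / 6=0.83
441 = 441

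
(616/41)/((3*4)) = 154/123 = 1.25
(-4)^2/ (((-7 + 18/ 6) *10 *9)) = -2/ 45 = -0.04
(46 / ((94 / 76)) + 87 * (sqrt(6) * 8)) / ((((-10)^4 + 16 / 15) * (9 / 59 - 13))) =-76995 * sqrt(6) / 14214016 - 386745 / 1336117504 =-0.01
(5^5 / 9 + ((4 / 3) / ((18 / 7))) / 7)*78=243802 / 9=27089.11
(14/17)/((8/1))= 7/68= 0.10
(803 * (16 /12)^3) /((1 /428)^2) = 348673782.52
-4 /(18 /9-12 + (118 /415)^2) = 344450 /854163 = 0.40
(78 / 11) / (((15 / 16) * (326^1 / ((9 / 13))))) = 0.02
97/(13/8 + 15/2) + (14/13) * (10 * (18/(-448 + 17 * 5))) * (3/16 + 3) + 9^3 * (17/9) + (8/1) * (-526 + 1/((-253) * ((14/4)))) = -104346272185/36974938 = -2822.08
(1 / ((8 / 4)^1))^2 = 1 / 4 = 0.25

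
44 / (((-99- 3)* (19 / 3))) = -22 / 323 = -0.07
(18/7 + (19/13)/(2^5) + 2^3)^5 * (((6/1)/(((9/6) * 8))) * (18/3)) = 84743809798407092143071/209390441785720832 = 404716.71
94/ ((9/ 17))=1598/ 9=177.56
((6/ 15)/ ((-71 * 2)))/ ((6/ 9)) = -3/ 710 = -0.00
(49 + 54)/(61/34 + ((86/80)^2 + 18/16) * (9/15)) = 32.57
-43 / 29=-1.48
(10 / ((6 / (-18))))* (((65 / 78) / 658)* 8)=-100 / 329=-0.30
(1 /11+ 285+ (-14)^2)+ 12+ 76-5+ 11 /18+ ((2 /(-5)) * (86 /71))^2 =14096838907 /24952950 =564.94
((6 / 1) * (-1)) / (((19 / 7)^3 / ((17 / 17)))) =-2058 / 6859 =-0.30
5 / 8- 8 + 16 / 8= -43 / 8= -5.38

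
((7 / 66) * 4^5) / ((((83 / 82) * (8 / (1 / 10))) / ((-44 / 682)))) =-36736 / 424545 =-0.09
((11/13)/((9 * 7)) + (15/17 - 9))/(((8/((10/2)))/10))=-2820875/55692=-50.65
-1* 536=-536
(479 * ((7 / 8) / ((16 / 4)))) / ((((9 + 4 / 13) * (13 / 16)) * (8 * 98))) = 479 / 27104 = 0.02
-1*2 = -2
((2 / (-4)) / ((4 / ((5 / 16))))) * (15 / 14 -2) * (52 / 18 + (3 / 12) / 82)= 0.10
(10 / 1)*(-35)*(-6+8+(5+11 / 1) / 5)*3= -5460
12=12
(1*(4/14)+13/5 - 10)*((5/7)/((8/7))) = -249/56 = -4.45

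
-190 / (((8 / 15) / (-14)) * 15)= 665 / 2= 332.50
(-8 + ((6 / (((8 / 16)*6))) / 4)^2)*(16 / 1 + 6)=-341 / 2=-170.50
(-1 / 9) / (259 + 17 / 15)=-5 / 11706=-0.00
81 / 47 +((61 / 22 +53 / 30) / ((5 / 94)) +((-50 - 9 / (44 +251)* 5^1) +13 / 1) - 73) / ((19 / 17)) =-890058254 / 43466775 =-20.48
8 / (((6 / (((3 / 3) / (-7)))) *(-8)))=1 / 42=0.02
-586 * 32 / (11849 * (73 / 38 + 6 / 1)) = -712576 / 3566549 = -0.20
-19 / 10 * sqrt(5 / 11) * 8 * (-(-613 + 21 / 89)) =-4144736 * sqrt(55) / 4895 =-6279.51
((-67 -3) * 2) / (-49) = 20 / 7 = 2.86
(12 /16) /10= 3 /40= 0.08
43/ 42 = 1.02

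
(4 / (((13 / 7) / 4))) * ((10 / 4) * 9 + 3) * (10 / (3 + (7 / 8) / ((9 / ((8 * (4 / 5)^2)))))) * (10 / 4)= 16065000 / 10231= 1570.23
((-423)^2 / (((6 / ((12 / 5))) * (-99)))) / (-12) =6627 / 110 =60.25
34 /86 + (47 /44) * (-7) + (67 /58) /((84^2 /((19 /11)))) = -1370823749 /193574304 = -7.08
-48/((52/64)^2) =-12288/169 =-72.71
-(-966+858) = 108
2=2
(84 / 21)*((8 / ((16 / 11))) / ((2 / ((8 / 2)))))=44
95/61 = 1.56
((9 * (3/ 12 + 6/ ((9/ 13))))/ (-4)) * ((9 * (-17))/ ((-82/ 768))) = -1178712/ 41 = -28749.07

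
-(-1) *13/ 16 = 13/ 16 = 0.81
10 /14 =5 /7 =0.71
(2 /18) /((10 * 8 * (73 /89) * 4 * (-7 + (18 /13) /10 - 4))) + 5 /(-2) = -74215877 /29685888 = -2.50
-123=-123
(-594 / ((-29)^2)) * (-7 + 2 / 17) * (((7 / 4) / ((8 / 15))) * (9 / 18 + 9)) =69324255 / 457504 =151.53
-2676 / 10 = -267.60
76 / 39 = 1.95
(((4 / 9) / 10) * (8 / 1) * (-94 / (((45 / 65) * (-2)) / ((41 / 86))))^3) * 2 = 24109.59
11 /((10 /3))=33 /10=3.30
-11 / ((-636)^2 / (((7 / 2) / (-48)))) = 77 / 38831616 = 0.00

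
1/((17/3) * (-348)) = -1/1972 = -0.00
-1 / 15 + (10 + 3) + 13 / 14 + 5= 3961 / 210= 18.86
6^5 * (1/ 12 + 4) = 31752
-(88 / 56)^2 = -121 / 49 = -2.47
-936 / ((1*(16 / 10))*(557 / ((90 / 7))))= -52650 / 3899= -13.50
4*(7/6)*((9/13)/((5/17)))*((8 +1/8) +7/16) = 94.06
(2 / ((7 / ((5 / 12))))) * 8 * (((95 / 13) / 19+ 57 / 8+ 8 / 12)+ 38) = 72035 / 1638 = 43.98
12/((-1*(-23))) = 12/23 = 0.52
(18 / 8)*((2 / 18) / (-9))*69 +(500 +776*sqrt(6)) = 5977 / 12 +776*sqrt(6) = 2398.89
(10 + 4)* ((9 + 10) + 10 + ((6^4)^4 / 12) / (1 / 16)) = 52660718272918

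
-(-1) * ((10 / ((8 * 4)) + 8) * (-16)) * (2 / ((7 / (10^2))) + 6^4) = -176168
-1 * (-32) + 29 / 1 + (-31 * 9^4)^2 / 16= 2585493741.06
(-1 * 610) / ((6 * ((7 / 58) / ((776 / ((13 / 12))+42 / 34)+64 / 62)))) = -87087144710 / 143871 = -605314.10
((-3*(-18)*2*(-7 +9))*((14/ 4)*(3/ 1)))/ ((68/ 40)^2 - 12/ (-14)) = 1587600/ 2623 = 605.26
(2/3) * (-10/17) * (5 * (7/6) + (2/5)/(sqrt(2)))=-350/153 - 4 * sqrt(2)/51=-2.40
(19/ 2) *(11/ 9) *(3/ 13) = 209/ 78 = 2.68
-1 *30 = -30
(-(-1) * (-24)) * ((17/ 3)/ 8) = -17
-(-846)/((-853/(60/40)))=-1269/853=-1.49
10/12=5/6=0.83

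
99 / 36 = 11 / 4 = 2.75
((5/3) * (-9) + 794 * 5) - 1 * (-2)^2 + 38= 3989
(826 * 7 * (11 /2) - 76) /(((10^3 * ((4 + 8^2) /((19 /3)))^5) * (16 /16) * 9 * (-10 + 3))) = -116376653 /32975213322240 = -0.00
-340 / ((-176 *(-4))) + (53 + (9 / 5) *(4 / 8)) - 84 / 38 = 856173 / 16720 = 51.21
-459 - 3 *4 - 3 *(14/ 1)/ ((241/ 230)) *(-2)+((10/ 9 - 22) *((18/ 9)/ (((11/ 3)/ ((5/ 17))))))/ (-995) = -10515298433/ 26904999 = -390.83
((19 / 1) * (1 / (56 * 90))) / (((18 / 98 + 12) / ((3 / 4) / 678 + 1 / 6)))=12103 / 233145216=0.00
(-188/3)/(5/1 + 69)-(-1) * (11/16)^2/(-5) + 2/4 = -62711/142080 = -0.44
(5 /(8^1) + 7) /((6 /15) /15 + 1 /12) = 1525 /22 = 69.32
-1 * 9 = -9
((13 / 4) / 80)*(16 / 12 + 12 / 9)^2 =13 / 45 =0.29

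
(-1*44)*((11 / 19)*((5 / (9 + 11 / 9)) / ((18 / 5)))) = -3025 / 874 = -3.46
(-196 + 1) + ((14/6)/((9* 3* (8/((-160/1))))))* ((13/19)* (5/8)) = -602485/3078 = -195.74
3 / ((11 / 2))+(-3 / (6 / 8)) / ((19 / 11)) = -370 / 209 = -1.77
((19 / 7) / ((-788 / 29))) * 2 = -551 / 2758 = -0.20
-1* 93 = -93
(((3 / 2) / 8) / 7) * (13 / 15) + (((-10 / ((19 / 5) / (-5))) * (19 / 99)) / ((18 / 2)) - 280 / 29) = -135312893 / 14469840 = -9.35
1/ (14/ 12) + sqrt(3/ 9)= 1.43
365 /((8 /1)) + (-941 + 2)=-7147 /8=-893.38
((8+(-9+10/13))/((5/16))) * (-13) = 48/5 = 9.60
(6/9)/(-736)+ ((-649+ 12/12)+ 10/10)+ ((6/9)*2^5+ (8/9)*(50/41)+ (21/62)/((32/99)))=-10499223451/16838208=-623.54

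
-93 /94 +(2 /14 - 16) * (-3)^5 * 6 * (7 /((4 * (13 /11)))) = 20916957 /611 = 34233.97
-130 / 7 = -18.57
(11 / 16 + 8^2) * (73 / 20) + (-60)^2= 245511 / 64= 3836.11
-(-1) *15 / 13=15 / 13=1.15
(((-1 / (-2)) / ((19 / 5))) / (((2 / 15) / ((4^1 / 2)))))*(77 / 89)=5775 / 3382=1.71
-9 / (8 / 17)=-153 / 8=-19.12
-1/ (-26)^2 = -1/ 676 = -0.00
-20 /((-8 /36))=90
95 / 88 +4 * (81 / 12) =2471 / 88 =28.08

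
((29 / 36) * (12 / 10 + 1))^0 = 1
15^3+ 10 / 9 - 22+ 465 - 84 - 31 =33337 / 9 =3704.11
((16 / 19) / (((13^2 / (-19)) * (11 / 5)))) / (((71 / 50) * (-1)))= 0.03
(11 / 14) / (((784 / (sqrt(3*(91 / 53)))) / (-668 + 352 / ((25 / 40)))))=-1441*sqrt(14469) / 727160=-0.24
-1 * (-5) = 5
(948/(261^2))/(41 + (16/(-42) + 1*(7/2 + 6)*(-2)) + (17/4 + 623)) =8848/412548345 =0.00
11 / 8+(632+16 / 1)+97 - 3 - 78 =5323 / 8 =665.38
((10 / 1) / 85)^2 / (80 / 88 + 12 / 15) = 0.01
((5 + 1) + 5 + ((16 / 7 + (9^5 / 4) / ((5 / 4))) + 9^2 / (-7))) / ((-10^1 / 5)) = -413403 / 70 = -5905.76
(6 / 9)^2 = 4 / 9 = 0.44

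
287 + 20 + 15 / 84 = 8601 / 28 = 307.18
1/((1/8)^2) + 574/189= 1810/27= 67.04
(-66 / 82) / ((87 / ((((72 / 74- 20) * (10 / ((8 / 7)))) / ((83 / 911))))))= 61729360 / 3651419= 16.91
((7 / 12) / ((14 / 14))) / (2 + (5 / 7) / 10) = 49 / 174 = 0.28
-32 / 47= -0.68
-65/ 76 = -0.86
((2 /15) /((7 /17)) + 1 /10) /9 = 89 /1890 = 0.05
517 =517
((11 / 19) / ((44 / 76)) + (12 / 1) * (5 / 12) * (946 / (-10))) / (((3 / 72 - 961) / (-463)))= -5244864 / 23063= -227.41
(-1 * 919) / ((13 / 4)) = -3676 / 13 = -282.77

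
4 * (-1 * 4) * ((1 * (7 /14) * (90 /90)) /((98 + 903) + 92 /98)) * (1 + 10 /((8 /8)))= -4312 /49095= -0.09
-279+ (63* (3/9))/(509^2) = -72283578/259081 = -279.00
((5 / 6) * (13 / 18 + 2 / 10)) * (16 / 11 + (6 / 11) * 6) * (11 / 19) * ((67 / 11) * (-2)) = -144586 / 5643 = -25.62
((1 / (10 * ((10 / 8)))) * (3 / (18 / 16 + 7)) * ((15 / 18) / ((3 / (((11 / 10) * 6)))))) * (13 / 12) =22 / 375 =0.06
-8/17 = -0.47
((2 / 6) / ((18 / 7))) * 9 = 7 / 6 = 1.17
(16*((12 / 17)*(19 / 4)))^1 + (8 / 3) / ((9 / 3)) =8344 / 153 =54.54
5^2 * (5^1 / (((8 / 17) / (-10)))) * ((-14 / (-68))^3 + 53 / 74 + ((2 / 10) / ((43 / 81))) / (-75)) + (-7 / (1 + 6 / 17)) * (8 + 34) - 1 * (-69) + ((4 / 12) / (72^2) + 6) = -337915057945537 / 164468263104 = -2054.59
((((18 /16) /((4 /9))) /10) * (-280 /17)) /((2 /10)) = -2835 /136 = -20.85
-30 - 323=-353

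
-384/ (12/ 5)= -160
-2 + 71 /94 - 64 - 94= -14969 /94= -159.24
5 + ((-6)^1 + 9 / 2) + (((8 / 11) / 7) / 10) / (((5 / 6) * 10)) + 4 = 144399 / 19250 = 7.50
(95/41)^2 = 9025/1681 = 5.37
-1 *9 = -9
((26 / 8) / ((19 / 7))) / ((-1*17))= -91 / 1292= -0.07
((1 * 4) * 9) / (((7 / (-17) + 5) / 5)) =510 / 13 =39.23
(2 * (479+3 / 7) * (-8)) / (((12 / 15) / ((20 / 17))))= -1342400 / 119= -11280.67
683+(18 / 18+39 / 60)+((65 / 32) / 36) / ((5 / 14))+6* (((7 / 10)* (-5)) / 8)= 1964687 / 2880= 682.18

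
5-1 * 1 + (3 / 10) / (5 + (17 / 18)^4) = 12325484 / 3042005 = 4.05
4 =4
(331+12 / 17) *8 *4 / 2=90224 / 17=5307.29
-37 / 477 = -0.08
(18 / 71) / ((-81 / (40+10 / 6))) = -250 / 1917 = -0.13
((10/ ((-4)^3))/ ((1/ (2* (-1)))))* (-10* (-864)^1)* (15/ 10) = 4050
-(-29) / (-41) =-29 / 41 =-0.71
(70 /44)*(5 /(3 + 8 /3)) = 525 /374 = 1.40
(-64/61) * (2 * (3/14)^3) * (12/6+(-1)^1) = -432/20923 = -0.02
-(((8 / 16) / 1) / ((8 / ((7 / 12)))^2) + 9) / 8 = -165937 / 147456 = -1.13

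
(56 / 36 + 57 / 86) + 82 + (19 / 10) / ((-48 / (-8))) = 654301 / 7740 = 84.54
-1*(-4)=4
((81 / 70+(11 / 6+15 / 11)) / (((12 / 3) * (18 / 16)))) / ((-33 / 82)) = -824756 / 343035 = -2.40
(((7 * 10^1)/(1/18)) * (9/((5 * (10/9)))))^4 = 10849813073454096/625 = 17359700917526.55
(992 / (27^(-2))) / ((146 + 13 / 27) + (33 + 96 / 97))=946988496 / 236327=4007.11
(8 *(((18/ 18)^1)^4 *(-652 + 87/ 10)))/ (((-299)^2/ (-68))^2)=-118984768/ 39962694005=-0.00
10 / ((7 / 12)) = 120 / 7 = 17.14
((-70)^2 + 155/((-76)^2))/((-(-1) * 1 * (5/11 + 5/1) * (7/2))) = 20755207/80864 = 256.67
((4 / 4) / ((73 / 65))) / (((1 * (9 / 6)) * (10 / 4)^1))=52 / 219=0.24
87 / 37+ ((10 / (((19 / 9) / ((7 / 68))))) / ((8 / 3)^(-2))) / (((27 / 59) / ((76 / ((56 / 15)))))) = 156.60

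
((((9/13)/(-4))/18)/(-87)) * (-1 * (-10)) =5/4524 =0.00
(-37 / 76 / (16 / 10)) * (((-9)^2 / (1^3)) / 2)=-14985 / 1216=-12.32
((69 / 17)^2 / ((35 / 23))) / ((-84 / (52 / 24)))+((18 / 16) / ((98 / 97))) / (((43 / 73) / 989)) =1869.32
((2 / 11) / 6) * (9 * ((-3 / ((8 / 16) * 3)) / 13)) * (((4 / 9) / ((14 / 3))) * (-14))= 8 / 143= 0.06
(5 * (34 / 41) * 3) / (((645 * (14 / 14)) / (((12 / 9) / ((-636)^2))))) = 17 / 267422418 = 0.00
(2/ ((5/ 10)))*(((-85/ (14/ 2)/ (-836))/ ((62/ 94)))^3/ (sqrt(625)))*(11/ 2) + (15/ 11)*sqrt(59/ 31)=2550411995/ 271378447133024 + 15*sqrt(1829)/ 341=1.88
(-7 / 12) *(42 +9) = -119 / 4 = -29.75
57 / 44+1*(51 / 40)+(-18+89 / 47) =-279923 / 20680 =-13.54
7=7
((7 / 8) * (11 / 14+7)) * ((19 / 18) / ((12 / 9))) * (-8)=-2071 / 48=-43.15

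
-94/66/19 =-0.07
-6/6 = -1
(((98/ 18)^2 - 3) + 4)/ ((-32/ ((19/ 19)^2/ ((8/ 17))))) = -21097/ 10368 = -2.03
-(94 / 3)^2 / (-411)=8836 / 3699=2.39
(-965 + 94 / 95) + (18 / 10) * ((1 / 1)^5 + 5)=-18111 / 19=-953.21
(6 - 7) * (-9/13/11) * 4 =36/143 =0.25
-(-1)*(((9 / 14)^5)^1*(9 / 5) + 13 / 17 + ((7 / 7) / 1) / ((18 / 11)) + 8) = 3938853113 / 411435360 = 9.57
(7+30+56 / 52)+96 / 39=527 / 13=40.54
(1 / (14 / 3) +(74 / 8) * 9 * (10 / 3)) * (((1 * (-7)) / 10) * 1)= -972 / 5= -194.40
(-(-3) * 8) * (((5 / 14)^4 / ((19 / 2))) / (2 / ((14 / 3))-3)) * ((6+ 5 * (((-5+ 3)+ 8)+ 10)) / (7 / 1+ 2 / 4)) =-10750 / 58653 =-0.18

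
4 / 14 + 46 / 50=211 / 175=1.21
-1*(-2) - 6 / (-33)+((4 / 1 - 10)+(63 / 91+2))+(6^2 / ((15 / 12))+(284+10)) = 321.67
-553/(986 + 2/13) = -7189/12820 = -0.56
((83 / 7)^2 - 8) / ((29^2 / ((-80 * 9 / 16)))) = -292365 / 41209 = -7.09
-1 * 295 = -295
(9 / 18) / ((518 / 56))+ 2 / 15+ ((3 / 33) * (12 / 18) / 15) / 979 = 0.19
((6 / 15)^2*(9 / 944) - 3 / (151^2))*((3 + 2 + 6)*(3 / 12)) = 2062599 / 538103600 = 0.00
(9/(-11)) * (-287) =2583/11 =234.82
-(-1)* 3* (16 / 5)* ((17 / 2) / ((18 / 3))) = 68 / 5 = 13.60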